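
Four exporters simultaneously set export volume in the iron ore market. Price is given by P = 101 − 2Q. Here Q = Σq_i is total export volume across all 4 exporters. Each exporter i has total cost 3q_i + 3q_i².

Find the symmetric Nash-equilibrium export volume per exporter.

6.125

A representative exporter's profit is π_i = q_i(101 − 2Q) − 3q_i − 3q_i², with Q = q_i + Σ_{j≠i} q_j.
First-order condition: 98 − 10q_i − 2Σ_{j≠i} q_j = 0.
With identical exporters, set every q_j = q: then 98 − 10q − 6q = 0, i.e. q = 98/16 = 6.125.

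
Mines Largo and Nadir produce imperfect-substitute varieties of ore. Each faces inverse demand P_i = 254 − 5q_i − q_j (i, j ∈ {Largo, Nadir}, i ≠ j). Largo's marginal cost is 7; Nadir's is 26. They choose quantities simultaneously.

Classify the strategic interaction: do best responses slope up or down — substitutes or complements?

Mine Largo's profit: π = q_{Largo}(254 − 5q_{Largo} − q_{Nadir}) − 7q_{Largo}.
∂π/∂q_{Largo} = 247 − 10q_{Largo} − q_{Nadir} = 0 ⇒ q_{Largo} = 24.7 − 0.1q_{Nadir}.
The best-response slope dq_{Largo}/dq_{Nadir} = −0.1 < 0: the reaction function is downward-sloping, so the choices are strategic substitutes.

strategic substitutes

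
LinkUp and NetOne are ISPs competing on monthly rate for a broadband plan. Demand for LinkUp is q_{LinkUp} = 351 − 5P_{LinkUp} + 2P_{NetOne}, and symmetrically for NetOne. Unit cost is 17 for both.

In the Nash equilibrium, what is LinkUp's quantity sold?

LinkUp's profit: π = (P_{LinkUp} − 17)(351 − 5P_{LinkUp} + 2P_{NetOne}).
∂π/∂P_{LinkUp} = 436 − 10P_{LinkUp} + 2P_{NetOne} = 0 ⇒ P_{LinkUp} = 43.6 + 0.2P_{NetOne}.
By symmetry P_{NetOne} = P_{LinkUp}; substituting into the reaction function, 0.8P_{LinkUp} = 43.6 and P_{LinkUp} = 54.5.
q_{LinkUp} = 351 − 5·54.5 + 2·54.5 = 187.5.

187.5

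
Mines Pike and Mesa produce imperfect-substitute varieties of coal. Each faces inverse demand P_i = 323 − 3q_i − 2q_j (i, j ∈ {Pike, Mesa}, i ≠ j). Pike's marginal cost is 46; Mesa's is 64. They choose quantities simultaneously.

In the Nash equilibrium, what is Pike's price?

153.25

Mine Pike's profit: π = q_{Pike}(323 − 3q_{Pike} − 2q_{Mesa}) − 46q_{Pike}.
∂π/∂q_{Pike} = 277 − 6q_{Pike} − 2q_{Mesa} = 0 ⇒ q_{Pike} = 277/6 − (1/3)q_{Mesa}.
Similarly q_{Mesa} = 259/6 − (1/3)q_{Pike}.
Plugging q_{Mesa} into Pike's best response: q_{Pike} = 277/6 − (1/3)(259/6 − (1/3)q_{Pike}) ⇒ (8/9)q_{Pike} = 286/9, so q_{Pike} = 35.75.
Then q_{Mesa} = 259/6 − (1/3)·35.75 = 31.25.
P_{Pike} = 323 − 3·35.75 − 2·31.25 = 153.25.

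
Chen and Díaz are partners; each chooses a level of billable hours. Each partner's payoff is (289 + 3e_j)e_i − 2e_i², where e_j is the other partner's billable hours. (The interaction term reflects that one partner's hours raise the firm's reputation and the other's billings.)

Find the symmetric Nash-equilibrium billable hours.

Chen's payoff is (289 + 3e_D)e_C − 2e_C².
∂π/∂e_C = 289 + 3e_D − 4e_C = 0, so e_C = 72.25 + 0.75e_D.
Setting e_C = e_D in the reaction function: e_C = 72.25 + 0.75e_C, so e_C = 72.25 / 0.25 = 289.

289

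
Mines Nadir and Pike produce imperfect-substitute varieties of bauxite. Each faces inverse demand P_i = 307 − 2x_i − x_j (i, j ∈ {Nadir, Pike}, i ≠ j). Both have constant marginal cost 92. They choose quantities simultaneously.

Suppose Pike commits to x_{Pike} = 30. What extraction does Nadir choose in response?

Mine Nadir's profit: π = x_{Nadir}(307 − 2x_{Nadir} − x_{Pike}) − 92x_{Nadir}.
∂π/∂x_{Nadir} = 215 − 4x_{Nadir} − x_{Pike} = 0 ⇒ x_{Nadir} = 53.75 − 0.25x_{Pike}.
At x_{Pike} = 30: x_{Nadir} = 53.75 − 0.25·30 = 46.25.

46.25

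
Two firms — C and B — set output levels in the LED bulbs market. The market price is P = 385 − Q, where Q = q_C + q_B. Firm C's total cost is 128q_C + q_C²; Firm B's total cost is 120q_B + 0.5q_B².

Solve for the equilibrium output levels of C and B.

46, 73

Firm C's profit: π = q_C(385 − (q_C + q_B)) − 128q_C − q_C².
∂π/∂q_C = 257 − 4q_C − q_B = 0, so q_C = 64.25 − 0.25q_B.
For B: ∂π/∂q_B = 265 − 3q_B − q_C = 0 ⇒ q_B = 265/3 − (1/3)q_C.
Substituting the second reaction function into the first: q_C = 64.25 − 0.25(265/3 − (1/3)q_C), which gives (11/12)q_C = 253/6 ⇒ q_C = 46.
Then q_B = 265/3 − (1/3)·46 = 73.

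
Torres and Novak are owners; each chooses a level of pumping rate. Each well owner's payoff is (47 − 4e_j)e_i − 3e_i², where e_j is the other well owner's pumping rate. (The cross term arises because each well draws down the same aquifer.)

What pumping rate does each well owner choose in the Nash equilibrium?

4.7

Torres's payoff is (47 − 4e_N)e_T − 3e_T².
∂π/∂e_T = 47 − 4e_N − 6e_T = 0, so e_T = 47/6 − (2/3)e_N.
By symmetry e_N = e_T; substituting into the reaction function, (5/3)e_T = 47/6 and e_T = 4.7.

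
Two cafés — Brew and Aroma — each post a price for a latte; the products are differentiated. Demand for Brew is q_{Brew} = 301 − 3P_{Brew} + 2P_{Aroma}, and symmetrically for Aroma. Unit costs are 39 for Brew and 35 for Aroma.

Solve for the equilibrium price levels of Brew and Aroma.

Brew's profit: π = (P_{Brew} − 39)(301 − 3P_{Brew} + 2P_{Aroma}).
∂π/∂P_{Brew} = 418 − 6P_{Brew} + 2P_{Aroma} = 0 ⇒ P_{Brew} = 209/3 + (1/3)P_{Aroma}.
Similarly P_{Aroma} = 203/3 + (1/3)P_{Brew}.
Substituting the second reaction function into the first: P_{Brew} = 209/3 + (1/3)(203/3 + (1/3)P_{Brew}), which gives (8/9)P_{Brew} = 830/9 ⇒ P_{Brew} = 103.75.
Then P_{Aroma} = 203/3 + (1/3)·103.75 = 102.25.

103.75, 102.25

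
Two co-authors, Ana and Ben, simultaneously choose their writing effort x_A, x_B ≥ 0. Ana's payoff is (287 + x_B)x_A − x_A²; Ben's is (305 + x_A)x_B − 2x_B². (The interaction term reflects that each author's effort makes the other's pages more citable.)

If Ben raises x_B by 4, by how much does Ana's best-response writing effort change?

2

Expanding Ana's payoff: 287x_A + x_Bx_A − x_A².
∂π/∂x_A = 287 + x_B − 2x_A = 0, so x_A = 143.5 + 0.5x_B.
The reaction-function slope is 0.5, so a 4-unit rise in x_B moves x_A by 0.5 × 4 = 2. Ana's best response rises — the actions are strategic complements.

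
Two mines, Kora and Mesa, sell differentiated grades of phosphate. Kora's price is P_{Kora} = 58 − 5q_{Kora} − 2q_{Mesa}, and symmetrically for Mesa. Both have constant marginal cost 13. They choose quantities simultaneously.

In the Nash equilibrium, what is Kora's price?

Mine Kora's profit: π = q_{Kora}(58 − 5q_{Kora} − 2q_{Mesa}) − 13q_{Kora}.
∂π/∂q_{Kora} = 45 − 10q_{Kora} − 2q_{Mesa} = 0 ⇒ q_{Kora} = 4.5 − 0.2q_{Mesa}.
The game is symmetric, so in equilibrium q_{Mesa} = q_{Kora}: the reaction function gives 1.2q_{Kora} = 4.5, hence q_{Kora} = 3.75.
P_{Kora} = 58 − 5·3.75 − 2·3.75 = 31.75.

31.75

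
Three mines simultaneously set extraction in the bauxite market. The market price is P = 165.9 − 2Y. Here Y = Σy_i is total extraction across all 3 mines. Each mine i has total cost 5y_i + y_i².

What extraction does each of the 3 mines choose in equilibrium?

A representative mine's profit is π_i = y_i(165.9 − 2Y) − 5y_i − y_i², with Y = y_i + Σ_{j≠i} y_j.
First-order condition: 160.9 − 6y_i − 2Σ_{j≠i} y_j = 0.
With identical mines, set every y_j = y: then 160.9 − 6y − 4y = 0, i.e. y = 160.9/10 = 16.09.

16.09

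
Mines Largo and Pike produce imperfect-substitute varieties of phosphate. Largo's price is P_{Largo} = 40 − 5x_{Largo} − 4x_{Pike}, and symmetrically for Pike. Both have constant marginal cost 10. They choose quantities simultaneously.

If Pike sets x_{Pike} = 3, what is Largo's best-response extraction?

Mine Largo's profit: π = x_{Largo}(40 − 5x_{Largo} − 4x_{Pike}) − 10x_{Largo}.
∂π/∂x_{Largo} = 30 − 10x_{Largo} − 4x_{Pike} = 0 ⇒ x_{Largo} = 3 − 0.4x_{Pike}.
At x_{Pike} = 3: x_{Largo} = 3 − 0.4·3 = 1.8.

1.8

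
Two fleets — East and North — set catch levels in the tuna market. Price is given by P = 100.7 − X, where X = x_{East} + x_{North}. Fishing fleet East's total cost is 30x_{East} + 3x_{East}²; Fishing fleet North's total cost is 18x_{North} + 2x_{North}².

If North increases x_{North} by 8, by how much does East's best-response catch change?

-1

Fishing fleet East's profit: π = x_{East}(100.7 − (x_{East} + x_{North})) − 30x_{East} − 3x_{East}².
∂π/∂x_{East} = 70.7 − 8x_{East} − x_{North} = 0, so x_{East} = 8.8375 − 0.125x_{North}.
The reaction-function slope is −0.125, so an 8-unit rise in x_{North} moves x_{East} by −0.125 × 8 = −1. East's best response falls — the actions are strategic substitutes.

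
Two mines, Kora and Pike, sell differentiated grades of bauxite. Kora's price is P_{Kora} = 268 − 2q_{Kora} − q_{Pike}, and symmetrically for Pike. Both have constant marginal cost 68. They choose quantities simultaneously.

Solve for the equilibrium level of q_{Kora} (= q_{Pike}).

Mine Kora's profit: π = q_{Kora}(268 − 2q_{Kora} − q_{Pike}) − 68q_{Kora}.
∂π/∂q_{Kora} = 200 − 4q_{Kora} − q_{Pike} = 0 ⇒ q_{Kora} = 50 − 0.25q_{Pike}.
The game is symmetric, so in equilibrium q_{Pike} = q_{Kora}: the reaction function gives 1.25q_{Kora} = 50, hence q_{Kora} = 40.

40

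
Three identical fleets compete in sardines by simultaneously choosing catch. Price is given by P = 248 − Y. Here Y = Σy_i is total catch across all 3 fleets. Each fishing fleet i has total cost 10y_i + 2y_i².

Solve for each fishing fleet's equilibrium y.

A representative fishing fleet's profit is π_i = y_i(248 − Y) − 10y_i − 2y_i², with Y = y_i + Σ_{j≠i} y_j.
First-order condition: 238 − 6y_i − Σ_{j≠i} y_j = 0.
With identical fishing fleets, set every y_j = y: then 238 − 6y − 2y = 0, i.e. y = 238/8 = 29.75.

29.75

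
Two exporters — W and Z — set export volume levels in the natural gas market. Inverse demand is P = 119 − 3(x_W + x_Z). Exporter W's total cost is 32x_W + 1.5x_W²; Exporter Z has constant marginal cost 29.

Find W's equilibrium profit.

141.12

Exporter W's profit: π = x_W(119 − 3(x_W + x_Z)) − 32x_W − 1.5x_W².
∂π/∂x_W = 87 − 9x_W − 3x_Z = 0, so x_W = 29/3 − (1/3)x_Z.
For Z: ∂π/∂x_Z = 90 − 6x_Z − 3x_W = 0 ⇒ x_Z = 15 − 0.5x_W.
Plugging x_Z into W's best response: x_W = 29/3 − (1/3)(15 − 0.5x_W) ⇒ (5/6)x_W = 14/3, so x_W = 5.6.
Then x_Z = 15 − 0.5·5.6 = 12.2.
Price P = 119 − 3·17.8 = 65.6.
W's profit: (65.6 − 32)·5.6 − 1.5(5.6)² = 141.12.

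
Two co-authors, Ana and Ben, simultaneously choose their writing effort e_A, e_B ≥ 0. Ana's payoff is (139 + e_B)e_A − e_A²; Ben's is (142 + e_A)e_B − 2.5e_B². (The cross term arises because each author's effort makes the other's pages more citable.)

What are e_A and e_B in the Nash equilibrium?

93, 47

Expanding Ana's payoff: 139e_A + e_Be_A − e_A².
∂π/∂e_A = 139 + e_B − 2e_A = 0, so e_A = 69.5 + 0.5e_B.
Likewise for Ben: e_B = 28.4 + 0.2e_A.
Solving the two reaction functions simultaneously: (1 − (0.5)(0.2))e_A = 69.5 + 0.5·28.4, so 0.9e_A = 83.7 and e_A = 93.
Then e_B = 28.4 + 0.2·93 = 47.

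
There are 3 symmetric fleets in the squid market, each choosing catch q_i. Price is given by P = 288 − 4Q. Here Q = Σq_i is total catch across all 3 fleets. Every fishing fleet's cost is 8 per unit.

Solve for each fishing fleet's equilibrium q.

A representative fishing fleet's profit is π_i = q_i(288 − 4Q) − 8q_i, with Q = q_i + Σ_{j≠i} q_j.
First-order condition: 280 − 8q_i − 4Σ_{j≠i} q_j = 0.
In a symmetric equilibrium every fishing fleet chooses the same q, so Σ_{j≠i} q_j = 2q. The condition becomes 280 − 16q = 0, giving q = 280/16 = 17.5.

17.5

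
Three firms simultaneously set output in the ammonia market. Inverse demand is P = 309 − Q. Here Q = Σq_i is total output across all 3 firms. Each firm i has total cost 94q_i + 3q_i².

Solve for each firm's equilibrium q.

A representative firm's profit is π_i = q_i(309 − Q) − 94q_i − 3q_i², with Q = q_i + Σ_{j≠i} q_j.
First-order condition: 215 − 8q_i − Σ_{j≠i} q_j = 0.
Imposing symmetry (q_j = q for all j) turns Σ_{j≠i} q_j into 2q, so 215 = 10q and q = 21.5.

21.5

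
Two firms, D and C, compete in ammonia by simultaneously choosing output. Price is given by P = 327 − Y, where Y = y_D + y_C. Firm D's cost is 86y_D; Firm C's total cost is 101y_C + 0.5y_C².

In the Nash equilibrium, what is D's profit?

9880.36

Firm D's profit: π = y_D(327 − (y_D + y_C)) − 86y_D.
∂π/∂y_D = 241 − 2y_D − y_C = 0, so y_D = 120.5 − 0.5y_C.
For C: ∂π/∂y_C = 226 − 3y_C − y_D = 0 ⇒ y_C = 226/3 − (1/3)y_D.
Solving the two reaction functions simultaneously: (1 − (−0.5)(−1/3))y_D = 120.5 − 0.5·(226/3), so (5/6)y_D = 497/6 and y_D = 99.4.
Then y_C = 226/3 − (1/3)·99.4 = 42.2.
Price P = 327 − 141.6 = 185.4.
D's profit: (185.4 − 86)·99.4 = 9880.36.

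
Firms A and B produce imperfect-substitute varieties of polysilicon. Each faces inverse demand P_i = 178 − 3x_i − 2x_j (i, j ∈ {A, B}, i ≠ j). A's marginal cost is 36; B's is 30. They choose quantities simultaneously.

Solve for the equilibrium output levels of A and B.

Firm A's profit: π = x_A(178 − 3x_A − 2x_B) − 36x_A.
∂π/∂x_A = 142 − 6x_A − 2x_B = 0 ⇒ x_A = 71/3 − (1/3)x_B.
Similarly x_B = 74/3 − (1/3)x_A.
Plugging x_B into A's best response: x_A = 71/3 − (1/3)(74/3 − (1/3)x_A) ⇒ (8/9)x_A = 139/9, so x_A = 17.375.
Then x_B = 74/3 − (1/3)·17.375 = 18.875.

17.375, 18.875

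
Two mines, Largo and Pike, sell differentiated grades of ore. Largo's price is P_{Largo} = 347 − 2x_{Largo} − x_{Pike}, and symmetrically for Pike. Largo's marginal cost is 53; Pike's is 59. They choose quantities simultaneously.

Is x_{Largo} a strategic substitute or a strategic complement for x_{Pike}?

strategic substitutes

Mine Largo's profit: π = x_{Largo}(347 − 2x_{Largo} − x_{Pike}) − 53x_{Largo}.
∂π/∂x_{Largo} = 294 − 4x_{Largo} − x_{Pike} = 0 ⇒ x_{Largo} = 73.5 − 0.25x_{Pike}.
The best-response slope dx_{Largo}/dx_{Pike} = −0.25 < 0: the reaction function is downward-sloping, so the choices are strategic substitutes.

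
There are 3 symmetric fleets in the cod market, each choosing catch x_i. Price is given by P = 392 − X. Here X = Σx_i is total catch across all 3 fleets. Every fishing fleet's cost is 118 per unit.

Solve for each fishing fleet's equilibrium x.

68.5

A representative fishing fleet's profit is π_i = x_i(392 − X) − 118x_i, with X = x_i + Σ_{j≠i} x_j.
First-order condition: 274 − 2x_i − Σ_{j≠i} x_j = 0.
With identical fishing fleets, set every x_j = x: then 274 − 2x − 2x = 0, i.e. x = 274/4 = 68.5.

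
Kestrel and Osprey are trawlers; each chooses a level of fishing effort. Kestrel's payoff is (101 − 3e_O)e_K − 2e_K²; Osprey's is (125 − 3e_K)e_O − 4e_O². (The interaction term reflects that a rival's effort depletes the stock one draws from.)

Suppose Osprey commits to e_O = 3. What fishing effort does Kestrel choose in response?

23

Expanding Kestrel's payoff: 101e_K − 3e_Oe_K − 2e_K².
∂π/∂e_K = 101 − 3e_O − 4e_K = 0, so e_K = 25.25 − 0.75e_O.
At e_O = 3: e_K = 25.25 − 0.75·3 = 23.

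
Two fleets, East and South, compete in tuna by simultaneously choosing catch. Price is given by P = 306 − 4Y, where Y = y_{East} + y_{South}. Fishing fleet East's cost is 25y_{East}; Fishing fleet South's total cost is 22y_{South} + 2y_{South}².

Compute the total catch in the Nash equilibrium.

42.3

Fishing fleet East's profit: π = y_{East}(306 − 4(y_{East} + y_{South})) − 25y_{East}.
∂π/∂y_{East} = 281 − 8y_{East} − 4y_{South} = 0, so y_{East} = 35.125 − 0.5y_{South}.
For South: ∂π/∂y_{South} = 284 − 12y_{South} − 4y_{East} = 0 ⇒ y_{South} = 71/3 − (1/3)y_{East}.
Plugging y_{South} into East's best response: y_{East} = 35.125 − 0.5(71/3 − (1/3)y_{East}) ⇒ (5/6)y_{East} = 559/24, so y_{East} = 27.95.
Then y_{South} = 71/3 − (1/3)·27.95 = 14.35.
Total catch: 27.95 + 14.35 = 42.3.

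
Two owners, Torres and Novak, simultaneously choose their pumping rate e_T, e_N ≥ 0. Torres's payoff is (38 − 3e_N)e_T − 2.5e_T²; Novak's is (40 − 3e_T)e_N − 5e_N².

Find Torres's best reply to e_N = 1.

Expanding Torres's payoff: 38e_T − 3e_Ne_T − 2.5e_T².
∂π/∂e_T = 38 − 3e_N − 5e_T = 0, so e_T = 7.6 − 0.6e_N.
At e_N = 1: e_T = 7.6 − 0.6·1 = 7.

7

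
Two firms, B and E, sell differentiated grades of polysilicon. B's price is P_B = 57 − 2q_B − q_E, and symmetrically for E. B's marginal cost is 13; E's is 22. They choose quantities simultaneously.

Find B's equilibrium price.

Firm B's profit: π = q_B(57 − 2q_B − q_E) − 13q_B.
∂π/∂q_B = 44 − 4q_B − q_E = 0 ⇒ q_B = 11 − 0.25q_E.
Similarly q_E = 8.75 − 0.25q_B.
Substituting the second reaction function into the first: q_B = 11 − 0.25(8.75 − 0.25q_B), which gives 0.9375q_B = 8.8125 ⇒ q_B = 9.4.
Then q_E = 8.75 − 0.25·9.4 = 6.4.
P_B = 57 − 2·9.4 − 6.4 = 31.8.

31.8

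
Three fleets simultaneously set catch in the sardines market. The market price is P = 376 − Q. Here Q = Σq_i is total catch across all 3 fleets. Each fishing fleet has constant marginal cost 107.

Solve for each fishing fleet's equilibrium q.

67.25

A representative fishing fleet's profit is π_i = q_i(376 − Q) − 107q_i, with Q = q_i + Σ_{j≠i} q_j.
First-order condition: 269 − 2q_i − Σ_{j≠i} q_j = 0.
In a symmetric equilibrium every fishing fleet chooses the same q, so Σ_{j≠i} q_j = 2q. The condition becomes 269 − 4q = 0, giving q = 269/4 = 67.25.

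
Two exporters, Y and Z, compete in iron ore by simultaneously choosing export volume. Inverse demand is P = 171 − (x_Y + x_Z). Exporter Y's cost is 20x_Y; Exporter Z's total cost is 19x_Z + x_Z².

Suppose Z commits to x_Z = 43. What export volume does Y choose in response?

54

Exporter Y's profit: π = x_Y(171 − (x_Y + x_Z)) − 20x_Y.
∂π/∂x_Y = 151 − 2x_Y − x_Z = 0, so x_Y = 75.5 − 0.5x_Z.
At x_Z = 43: x_Y = 75.5 − 0.5·43 = 54.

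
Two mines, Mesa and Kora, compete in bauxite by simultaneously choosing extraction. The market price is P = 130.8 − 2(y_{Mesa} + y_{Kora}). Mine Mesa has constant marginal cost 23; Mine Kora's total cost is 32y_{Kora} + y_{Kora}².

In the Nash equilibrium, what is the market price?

Mine Mesa's profit: π = y_{Mesa}(130.8 − 2(y_{Mesa} + y_{Kora})) − 23y_{Mesa}.
∂π/∂y_{Mesa} = 107.8 − 4y_{Mesa} − 2y_{Kora} = 0, so y_{Mesa} = 26.95 − 0.5y_{Kora}.
For Kora: ∂π/∂y_{Kora} = 98.8 − 6y_{Kora} − 2y_{Mesa} = 0 ⇒ y_{Kora} = 247/15 − (1/3)y_{Mesa}.
Substituting the second reaction function into the first: y_{Mesa} = 26.95 − 0.5(247/15 − (1/3)y_{Mesa}), which gives (5/6)y_{Mesa} = 1123/60 ⇒ y_{Mesa} = 22.46.
Then y_{Kora} = 247/15 − (1/3)·22.46 = 8.98.
Equilibrium price: P = 130.8 − 2·31.44 = 67.92.

67.92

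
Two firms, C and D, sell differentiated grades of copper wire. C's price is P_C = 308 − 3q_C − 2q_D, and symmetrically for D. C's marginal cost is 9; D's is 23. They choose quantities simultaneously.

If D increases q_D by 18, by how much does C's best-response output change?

-6

Firm C's profit: π = q_C(308 − 3q_C − 2q_D) − 9q_C.
∂π/∂q_C = 299 − 6q_C − 2q_D = 0 ⇒ q_C = 299/6 − (1/3)q_D.
The reaction-function slope is −1/3, so an 18-unit rise in q_D moves q_C by −1/3 × 18 = −6. C's best response falls — the actions are strategic substitutes.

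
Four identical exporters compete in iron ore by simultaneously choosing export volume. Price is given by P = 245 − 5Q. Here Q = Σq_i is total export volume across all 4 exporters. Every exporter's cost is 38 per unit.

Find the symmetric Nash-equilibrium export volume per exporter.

A representative exporter's profit is π_i = q_i(245 − 5Q) − 38q_i, with Q = q_i + Σ_{j≠i} q_j.
First-order condition: 207 − 10q_i − 5Σ_{j≠i} q_j = 0.
Imposing symmetry (q_j = q for all j) turns Σ_{j≠i} q_j into 3q, so 207 = 25q and q = 8.28.

8.28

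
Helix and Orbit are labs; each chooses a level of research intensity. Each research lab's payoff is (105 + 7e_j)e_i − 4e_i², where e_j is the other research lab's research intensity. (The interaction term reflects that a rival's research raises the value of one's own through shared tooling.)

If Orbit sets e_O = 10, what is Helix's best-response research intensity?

21.875

Helix's payoff is (105 + 7e_O)e_H − 4e_H².
∂π/∂e_H = 105 + 7e_O − 8e_H = 0, so e_H = 13.125 + 0.875e_O.
At e_O = 10: e_H = 13.125 + 0.875·10 = 21.875.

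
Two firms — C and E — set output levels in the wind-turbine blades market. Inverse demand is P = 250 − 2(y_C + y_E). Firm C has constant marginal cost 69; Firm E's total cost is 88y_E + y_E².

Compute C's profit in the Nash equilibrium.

2903.22

Firm C's profit: π = y_C(250 − 2(y_C + y_E)) − 69y_C.
∂π/∂y_C = 181 − 4y_C − 2y_E = 0, so y_C = 45.25 − 0.5y_E.
For E: ∂π/∂y_E = 162 − 6y_E − 2y_C = 0 ⇒ y_E = 27 − (1/3)y_C.
Solving the two reaction functions simultaneously: (1 − (−0.5)(−1/3))y_C = 45.25 − 0.5·27, so (5/6)y_C = 31.75 and y_C = 38.1.
Then y_E = 27 − (1/3)·38.1 = 14.3.
Price P = 250 − 2·52.4 = 145.2.
C's profit: (145.2 − 69)·38.1 = 2903.22.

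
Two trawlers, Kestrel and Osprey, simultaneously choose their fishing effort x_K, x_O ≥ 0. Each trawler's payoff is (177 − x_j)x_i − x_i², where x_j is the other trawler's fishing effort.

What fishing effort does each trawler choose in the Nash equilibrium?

59

Kestrel's payoff is (177 − x_O)x_K − x_K².
∂π/∂x_K = 177 − x_O − 2x_K = 0, so x_K = 88.5 − 0.5x_O.
The game is symmetric, so in equilibrium x_O = x_K: the reaction function gives 1.5x_K = 88.5, hence x_K = 59.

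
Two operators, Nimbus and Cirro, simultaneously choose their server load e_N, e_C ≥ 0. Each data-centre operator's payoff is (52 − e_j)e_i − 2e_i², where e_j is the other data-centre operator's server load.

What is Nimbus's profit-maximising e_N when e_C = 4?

Nimbus's payoff is (52 − e_C)e_N − 2e_N².
∂π/∂e_N = 52 − e_C − 4e_N = 0, so e_N = 13 − 0.25e_C.
At e_C = 4: e_N = 13 − 0.25·4 = 12.

12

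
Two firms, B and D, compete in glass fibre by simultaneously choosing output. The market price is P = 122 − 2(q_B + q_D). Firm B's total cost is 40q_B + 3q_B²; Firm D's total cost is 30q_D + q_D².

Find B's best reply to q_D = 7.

6.8

Firm B's profit: π = q_B(122 − 2(q_B + q_D)) − 40q_B − 3q_B².
∂π/∂q_B = 82 − 10q_B − 2q_D = 0, so q_B = 8.2 − 0.2q_D.
At q_D = 7: q_B = 8.2 − 0.2·7 = 6.8.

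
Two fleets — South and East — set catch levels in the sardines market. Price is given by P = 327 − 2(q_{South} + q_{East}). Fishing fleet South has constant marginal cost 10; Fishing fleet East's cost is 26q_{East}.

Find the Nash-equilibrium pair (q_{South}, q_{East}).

55.5, 47.5

Fishing fleet South's profit: π = q_{South}(327 − 2(q_{South} + q_{East})) − 10q_{South}.
∂π/∂q_{South} = 317 − 4q_{South} − 2q_{East} = 0, so q_{South} = 79.25 − 0.5q_{East}.
By the same steps for East: q_{East} = 75.25 − 0.5q_{South}.
Plugging q_{East} into South's best response: q_{South} = 79.25 − 0.5(75.25 − 0.5q_{South}) ⇒ 0.75q_{South} = 41.625, so q_{South} = 55.5.
Then q_{East} = 75.25 − 0.5·55.5 = 47.5.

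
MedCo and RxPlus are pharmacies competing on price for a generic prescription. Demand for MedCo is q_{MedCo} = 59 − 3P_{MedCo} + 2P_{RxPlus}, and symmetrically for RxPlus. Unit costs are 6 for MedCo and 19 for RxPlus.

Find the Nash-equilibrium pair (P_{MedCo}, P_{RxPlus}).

MedCo's profit: π = (P_{MedCo} − 6)(59 − 3P_{MedCo} + 2P_{RxPlus}).
∂π/∂P_{MedCo} = 77 − 6P_{MedCo} + 2P_{RxPlus} = 0 ⇒ P_{MedCo} = 77/6 + (1/3)P_{RxPlus}.
Similarly P_{RxPlus} = 58/3 + (1/3)P_{MedCo}.
Plugging P_{RxPlus} into MedCo's best response: P_{MedCo} = 77/6 + (1/3)(58/3 + (1/3)P_{MedCo}) ⇒ (8/9)P_{MedCo} = 347/18, so P_{MedCo} = 21.6875.
Then P_{RxPlus} = 58/3 + (1/3)·21.6875 = 26.5625.

21.6875, 26.5625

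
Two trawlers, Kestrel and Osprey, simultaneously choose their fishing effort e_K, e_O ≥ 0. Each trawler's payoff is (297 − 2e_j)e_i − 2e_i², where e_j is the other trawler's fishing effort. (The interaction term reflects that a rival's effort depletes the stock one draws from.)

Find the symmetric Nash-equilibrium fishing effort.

49.5

Kestrel's payoff is (297 − 2e_O)e_K − 2e_K².
∂π/∂e_K = 297 − 2e_O − 4e_K = 0, so e_K = 74.25 − 0.5e_O.
The game is symmetric, so in equilibrium e_O = e_K: the reaction function gives 1.5e_K = 74.25, hence e_K = 49.5.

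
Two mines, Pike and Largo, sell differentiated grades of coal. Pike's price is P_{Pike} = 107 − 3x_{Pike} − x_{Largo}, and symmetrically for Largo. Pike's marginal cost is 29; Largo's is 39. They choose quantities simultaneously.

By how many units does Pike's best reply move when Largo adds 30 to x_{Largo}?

-5

Mine Pike's profit: π = x_{Pike}(107 − 3x_{Pike} − x_{Largo}) − 29x_{Pike}.
∂π/∂x_{Pike} = 78 − 6x_{Pike} − x_{Largo} = 0 ⇒ x_{Pike} = 13 − (1/6)x_{Largo}.
The reaction-function slope is −1/6, so a 30-unit rise in x_{Largo} moves x_{Pike} by −1/6 × 30 = −5. Pike's best response falls — the actions are strategic substitutes.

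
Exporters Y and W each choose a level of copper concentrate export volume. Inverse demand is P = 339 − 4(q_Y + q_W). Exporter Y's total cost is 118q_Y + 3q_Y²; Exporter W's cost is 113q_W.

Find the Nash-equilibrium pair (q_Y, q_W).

Exporter Y's profit: π = q_Y(339 − 4(q_Y + q_W)) − 118q_Y − 3q_Y².
∂π/∂q_Y = 221 − 14q_Y − 4q_W = 0, so q_Y = 221/14 − (2/7)q_W.
For W: ∂π/∂q_W = 226 − 8q_W − 4q_Y = 0 ⇒ q_W = 28.25 − 0.5q_Y.
Solving the two reaction functions simultaneously: (1 − (−2/7)(−0.5))q_Y = 221/14 − (2/7)·28.25, so (6/7)q_Y = 54/7 and q_Y = 9.
Then q_W = 28.25 − 0.5·9 = 23.75.

9, 23.75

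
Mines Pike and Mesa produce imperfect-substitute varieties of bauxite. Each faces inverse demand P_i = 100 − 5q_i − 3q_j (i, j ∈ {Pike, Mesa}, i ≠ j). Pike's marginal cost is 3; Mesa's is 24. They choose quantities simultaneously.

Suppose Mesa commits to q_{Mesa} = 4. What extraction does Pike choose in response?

8.5

Mine Pike's profit: π = q_{Pike}(100 − 5q_{Pike} − 3q_{Mesa}) − 3q_{Pike}.
∂π/∂q_{Pike} = 97 − 10q_{Pike} − 3q_{Mesa} = 0 ⇒ q_{Pike} = 9.7 − 0.3q_{Mesa}.
At q_{Mesa} = 4: q_{Pike} = 9.7 − 0.3·4 = 8.5.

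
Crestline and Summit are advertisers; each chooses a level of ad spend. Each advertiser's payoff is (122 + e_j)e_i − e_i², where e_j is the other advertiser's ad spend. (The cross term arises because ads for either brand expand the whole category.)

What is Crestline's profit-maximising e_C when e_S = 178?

150

Crestline's payoff is (122 + e_S)e_C − e_C².
∂π/∂e_C = 122 + e_S − 2e_C = 0, so e_C = 61 + 0.5e_S.
At e_S = 178: e_C = 61 + 0.5·178 = 150.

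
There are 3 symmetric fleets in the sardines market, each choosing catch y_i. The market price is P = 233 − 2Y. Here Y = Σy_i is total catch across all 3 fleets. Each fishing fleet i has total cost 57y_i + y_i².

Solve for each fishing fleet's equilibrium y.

A representative fishing fleet's profit is π_i = y_i(233 − 2Y) − 57y_i − y_i², with Y = y_i + Σ_{j≠i} y_j.
First-order condition: 176 − 6y_i − 2Σ_{j≠i} y_j = 0.
With identical fishing fleets, set every y_j = y: then 176 − 6y − 4y = 0, i.e. y = 176/10 = 17.6.

17.6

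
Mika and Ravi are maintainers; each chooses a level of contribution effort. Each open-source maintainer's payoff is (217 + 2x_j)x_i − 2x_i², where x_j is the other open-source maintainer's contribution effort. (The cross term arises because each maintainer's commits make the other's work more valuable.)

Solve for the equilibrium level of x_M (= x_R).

Mika's payoff is (217 + 2x_R)x_M − 2x_M².
∂π/∂x_M = 217 + 2x_R − 4x_M = 0, so x_M = 54.25 + 0.5x_R.
By symmetry x_R = x_M; substituting into the reaction function, 0.5x_M = 54.25 and x_M = 108.5.

108.5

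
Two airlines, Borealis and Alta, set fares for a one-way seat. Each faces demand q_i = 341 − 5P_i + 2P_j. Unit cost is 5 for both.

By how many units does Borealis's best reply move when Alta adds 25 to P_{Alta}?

Borealis's profit: π = (P_{Borealis} − 5)(341 − 5P_{Borealis} + 2P_{Alta}).
∂π/∂P_{Borealis} = 366 − 10P_{Borealis} + 2P_{Alta} = 0 ⇒ P_{Borealis} = 36.6 + 0.2P_{Alta}.
The reaction-function slope is 0.2, so a 25-unit rise in P_{Alta} moves P_{Borealis} by 0.2 × 25 = 5. Borealis's best response rises — the actions are strategic complements.

5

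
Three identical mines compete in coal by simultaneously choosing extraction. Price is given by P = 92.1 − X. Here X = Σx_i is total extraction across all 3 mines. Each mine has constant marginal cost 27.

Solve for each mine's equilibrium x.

16.275

A representative mine's profit is π_i = x_i(92.1 − X) − 27x_i, with X = x_i + Σ_{j≠i} x_j.
First-order condition: 65.1 − 2x_i − Σ_{j≠i} x_j = 0.
With identical mines, set every x_j = x: then 65.1 − 2x − 2x = 0, i.e. x = 65.1/4 = 16.275.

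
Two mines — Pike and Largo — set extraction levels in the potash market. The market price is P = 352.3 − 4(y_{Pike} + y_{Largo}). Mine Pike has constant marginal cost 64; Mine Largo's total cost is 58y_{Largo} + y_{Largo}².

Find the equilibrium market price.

170.6125

Mine Pike's profit: π = y_{Pike}(352.3 − 4(y_{Pike} + y_{Largo})) − 64y_{Pike}.
∂π/∂y_{Pike} = 288.3 − 8y_{Pike} − 4y_{Largo} = 0, so y_{Pike} = 36.0375 − 0.5y_{Largo}.
For Largo: ∂π/∂y_{Largo} = 294.3 − 10y_{Largo} − 4y_{Pike} = 0 ⇒ y_{Largo} = 29.43 − 0.4y_{Pike}.
Plugging y_{Largo} into Pike's best response: y_{Pike} = 36.0375 − 0.5(29.43 − 0.4y_{Pike}) ⇒ 0.8y_{Pike} = 21.3225, so y_{Pike} = 8529/320.
Then y_{Largo} = 29.43 − 0.4·(8529/320) = 3003/160.
Equilibrium price: P = 352.3 − 4·(2907/64) = 170.6125.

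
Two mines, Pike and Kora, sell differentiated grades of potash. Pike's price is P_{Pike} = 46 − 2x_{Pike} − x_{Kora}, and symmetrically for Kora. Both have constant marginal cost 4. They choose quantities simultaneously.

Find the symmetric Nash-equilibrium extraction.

Mine Pike's profit: π = x_{Pike}(46 − 2x_{Pike} − x_{Kora}) − 4x_{Pike}.
∂π/∂x_{Pike} = 42 − 4x_{Pike} − x_{Kora} = 0 ⇒ x_{Pike} = 10.5 − 0.25x_{Kora}.
By symmetry x_{Kora} = x_{Pike}; substituting into the reaction function, 1.25x_{Pike} = 10.5 and x_{Pike} = 8.4.

8.4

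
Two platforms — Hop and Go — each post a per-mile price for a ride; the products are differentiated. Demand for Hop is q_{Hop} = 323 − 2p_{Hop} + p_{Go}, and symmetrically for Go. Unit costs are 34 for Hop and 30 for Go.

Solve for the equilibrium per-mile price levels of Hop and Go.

129.8, 128.2

Hop's profit: π = (p_{Hop} − 34)(323 − 2p_{Hop} + p_{Go}).
∂π/∂p_{Hop} = 391 − 4p_{Hop} + p_{Go} = 0 ⇒ p_{Hop} = 97.75 + 0.25p_{Go}.
Similarly p_{Go} = 95.75 + 0.25p_{Hop}.
Substituting the second reaction function into the first: p_{Hop} = 97.75 + 0.25(95.75 + 0.25p_{Hop}), which gives 0.9375p_{Hop} = 121.6875 ⇒ p_{Hop} = 129.8.
Then p_{Go} = 95.75 + 0.25·129.8 = 128.2.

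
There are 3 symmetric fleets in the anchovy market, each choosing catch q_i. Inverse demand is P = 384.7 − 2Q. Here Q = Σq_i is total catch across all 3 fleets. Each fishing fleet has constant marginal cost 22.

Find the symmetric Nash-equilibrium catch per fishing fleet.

45.3375

A representative fishing fleet's profit is π_i = q_i(384.7 − 2Q) − 22q_i, with Q = q_i + Σ_{j≠i} q_j.
First-order condition: 362.7 − 4q_i − 2Σ_{j≠i} q_j = 0.
Imposing symmetry (q_j = q for all j) turns Σ_{j≠i} q_j into 2q, so 362.7 = 8q and q = 45.3375.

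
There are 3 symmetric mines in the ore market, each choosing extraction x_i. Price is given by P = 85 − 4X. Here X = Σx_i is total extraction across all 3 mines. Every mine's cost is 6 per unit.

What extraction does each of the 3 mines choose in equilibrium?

4.9375

A representative mine's profit is π_i = x_i(85 − 4X) − 6x_i, with X = x_i + Σ_{j≠i} x_j.
First-order condition: 79 − 8x_i − 4Σ_{j≠i} x_j = 0.
In a symmetric equilibrium every mine chooses the same x, so Σ_{j≠i} x_j = 2x. The condition becomes 79 − 16x = 0, giving x = 79/16 = 4.9375.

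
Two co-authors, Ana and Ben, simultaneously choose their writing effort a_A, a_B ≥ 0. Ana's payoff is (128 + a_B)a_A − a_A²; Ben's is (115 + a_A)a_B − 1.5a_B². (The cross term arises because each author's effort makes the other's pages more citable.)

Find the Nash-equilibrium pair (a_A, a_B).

Expanding Ana's payoff: 128a_A + a_Ba_A − a_A².
∂π/∂a_A = 128 + a_B − 2a_A = 0, so a_A = 64 + 0.5a_B.
Likewise for Ben: a_B = 115/3 + (1/3)a_A.
Solving the two reaction functions simultaneously: (1 − (0.5)(1/3))a_A = 64 + 0.5·(115/3), so (5/6)a_A = 499/6 and a_A = 99.8.
Then a_B = 115/3 + (1/3)·99.8 = 71.6.

99.8, 71.6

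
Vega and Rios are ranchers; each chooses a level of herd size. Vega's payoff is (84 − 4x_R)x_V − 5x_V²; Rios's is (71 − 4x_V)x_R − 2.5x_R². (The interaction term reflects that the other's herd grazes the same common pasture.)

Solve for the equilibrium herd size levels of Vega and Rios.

4, 11

Expanding Vega's payoff: 84x_V − 4x_Rx_V − 5x_V².
∂π/∂x_V = 84 − 4x_R − 10x_V = 0, so x_V = 8.4 − 0.4x_R.
Likewise for Rios: x_R = 14.2 − 0.8x_V.
Substituting the second reaction function into the first: x_V = 8.4 − 0.4(14.2 − 0.8x_V), which gives 0.68x_V = 2.72 ⇒ x_V = 4.
Then x_R = 14.2 − 0.8·4 = 11.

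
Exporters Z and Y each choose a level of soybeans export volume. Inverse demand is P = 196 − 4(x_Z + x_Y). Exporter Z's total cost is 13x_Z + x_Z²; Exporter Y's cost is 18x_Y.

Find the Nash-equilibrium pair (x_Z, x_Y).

11.75, 16.375

Exporter Z's profit: π = x_Z(196 − 4(x_Z + x_Y)) − 13x_Z − x_Z².
∂π/∂x_Z = 183 − 10x_Z − 4x_Y = 0, so x_Z = 18.3 − 0.4x_Y.
For Y: ∂π/∂x_Y = 178 − 8x_Y − 4x_Z = 0 ⇒ x_Y = 22.25 − 0.5x_Z.
Plugging x_Y into Z's best response: x_Z = 18.3 − 0.4(22.25 − 0.5x_Z) ⇒ 0.8x_Z = 9.4, so x_Z = 11.75.
Then x_Y = 22.25 − 0.5·11.75 = 16.375.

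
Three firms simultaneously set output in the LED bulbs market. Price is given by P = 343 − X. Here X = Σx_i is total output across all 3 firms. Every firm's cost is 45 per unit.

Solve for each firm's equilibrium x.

A representative firm's profit is π_i = x_i(343 − X) − 45x_i, with X = x_i + Σ_{j≠i} x_j.
First-order condition: 298 − 2x_i − Σ_{j≠i} x_j = 0.
With identical firms, set every x_j = x: then 298 − 2x − 2x = 0, i.e. x = 298/4 = 74.5.

74.5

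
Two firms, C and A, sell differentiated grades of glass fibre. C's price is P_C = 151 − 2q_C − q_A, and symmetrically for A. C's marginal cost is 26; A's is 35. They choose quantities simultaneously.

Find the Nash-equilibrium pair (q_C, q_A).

25.6, 22.6

Firm C's profit: π = q_C(151 − 2q_C − q_A) − 26q_C.
∂π/∂q_C = 125 − 4q_C − q_A = 0 ⇒ q_C = 31.25 − 0.25q_A.
Similarly q_A = 29 − 0.25q_C.
Plugging q_A into C's best response: q_C = 31.25 − 0.25(29 − 0.25q_C) ⇒ 0.9375q_C = 24, so q_C = 25.6.
Then q_A = 29 − 0.25·25.6 = 22.6.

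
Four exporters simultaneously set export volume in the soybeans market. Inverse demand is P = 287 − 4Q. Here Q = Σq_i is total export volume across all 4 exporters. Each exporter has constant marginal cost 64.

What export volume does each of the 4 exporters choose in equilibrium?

A representative exporter's profit is π_i = q_i(287 − 4Q) − 64q_i, with Q = q_i + Σ_{j≠i} q_j.
First-order condition: 223 − 8q_i − 4Σ_{j≠i} q_j = 0.
Imposing symmetry (q_j = q for all j) turns Σ_{j≠i} q_j into 3q, so 223 = 20q and q = 11.15.

11.15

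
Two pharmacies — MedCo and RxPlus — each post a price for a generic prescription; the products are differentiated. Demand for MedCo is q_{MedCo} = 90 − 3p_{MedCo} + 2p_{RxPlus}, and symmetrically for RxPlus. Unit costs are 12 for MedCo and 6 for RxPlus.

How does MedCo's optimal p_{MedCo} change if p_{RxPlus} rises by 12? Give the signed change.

4

MedCo's profit: π = (p_{MedCo} − 12)(90 − 3p_{MedCo} + 2p_{RxPlus}).
∂π/∂p_{MedCo} = 126 − 6p_{MedCo} + 2p_{RxPlus} = 0 ⇒ p_{MedCo} = 21 + (1/3)p_{RxPlus}.
The reaction-function slope is 1/3, so a 12-unit rise in p_{RxPlus} moves p_{MedCo} by 1/3 × 12 = 4. MedCo's best response rises — the actions are strategic complements.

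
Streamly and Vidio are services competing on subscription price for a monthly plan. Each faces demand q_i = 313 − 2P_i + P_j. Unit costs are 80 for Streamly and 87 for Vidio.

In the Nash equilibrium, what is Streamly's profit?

Streamly's profit: π = (P_{Streamly} − 80)(313 − 2P_{Streamly} + P_{Vidio}).
∂π/∂P_{Streamly} = 473 − 4P_{Streamly} + P_{Vidio} = 0 ⇒ P_{Streamly} = 118.25 + 0.25P_{Vidio}.
Similarly P_{Vidio} = 121.75 + 0.25P_{Streamly}.
Substituting the second reaction function into the first: P_{Streamly} = 118.25 + 0.25(121.75 + 0.25P_{Streamly}), which gives 0.9375P_{Streamly} = 148.6875 ⇒ P_{Streamly} = 158.6.
Then P_{Vidio} = 121.75 + 0.25·158.6 = 161.4.
q_{Streamly} = 313 − 2·158.6 + 161.4 = 157.2.
Profit = (158.6 − 80)·157.2 = 12355.92.

12355.92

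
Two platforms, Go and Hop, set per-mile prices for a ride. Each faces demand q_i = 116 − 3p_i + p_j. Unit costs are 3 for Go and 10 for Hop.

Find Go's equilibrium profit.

1532.28

Go's profit: π = (p_{Go} − 3)(116 − 3p_{Go} + p_{Hop}).
∂π/∂p_{Go} = 125 − 6p_{Go} + p_{Hop} = 0 ⇒ p_{Go} = 125/6 + (1/6)p_{Hop}.
Similarly p_{Hop} = 73/3 + (1/6)p_{Go}.
Plugging p_{Hop} into Go's best response: p_{Go} = 125/6 + (1/6)(73/3 + (1/6)p_{Go}) ⇒ (35/36)p_{Go} = 224/9, so p_{Go} = 25.6.
Then p_{Hop} = 73/3 + (1/6)·25.6 = 28.6.
q_{Go} = 116 − 3·25.6 + 28.6 = 67.8.
Profit = (25.6 − 3)·67.8 = 1532.28.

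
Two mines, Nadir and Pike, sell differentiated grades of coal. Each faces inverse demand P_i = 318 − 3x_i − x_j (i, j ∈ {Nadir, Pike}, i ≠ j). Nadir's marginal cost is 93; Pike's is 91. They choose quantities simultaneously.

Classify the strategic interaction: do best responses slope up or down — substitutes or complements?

Mine Nadir's profit: π = x_{Nadir}(318 − 3x_{Nadir} − x_{Pike}) − 93x_{Nadir}.
∂π/∂x_{Nadir} = 225 − 6x_{Nadir} − x_{Pike} = 0 ⇒ x_{Nadir} = 37.5 − (1/6)x_{Pike}.
The best-response slope dx_{Nadir}/dx_{Pike} = −1/6 < 0: the reaction function is downward-sloping, so the choices are strategic substitutes.

strategic substitutes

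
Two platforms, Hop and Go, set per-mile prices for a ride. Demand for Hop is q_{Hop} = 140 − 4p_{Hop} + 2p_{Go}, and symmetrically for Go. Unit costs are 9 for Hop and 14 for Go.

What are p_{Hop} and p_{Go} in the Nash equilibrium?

Hop's profit: π = (p_{Hop} − 9)(140 − 4p_{Hop} + 2p_{Go}).
∂π/∂p_{Hop} = 176 − 8p_{Hop} + 2p_{Go} = 0 ⇒ p_{Hop} = 22 + 0.25p_{Go}.
Similarly p_{Go} = 24.5 + 0.25p_{Hop}.
Plugging p_{Go} into Hop's best response: p_{Hop} = 22 + 0.25(24.5 + 0.25p_{Hop}) ⇒ 0.9375p_{Hop} = 28.125, so p_{Hop} = 30.
Then p_{Go} = 24.5 + 0.25·30 = 32.

30, 32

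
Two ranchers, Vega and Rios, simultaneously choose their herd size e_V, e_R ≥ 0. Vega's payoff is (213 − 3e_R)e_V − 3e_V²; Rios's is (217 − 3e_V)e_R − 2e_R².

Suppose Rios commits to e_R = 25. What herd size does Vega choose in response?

23

Expanding Vega's payoff: 213e_V − 3e_Re_V − 3e_V².
∂π/∂e_V = 213 − 3e_R − 6e_V = 0, so e_V = 35.5 − 0.5e_R.
At e_R = 25: e_V = 35.5 − 0.5·25 = 23.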